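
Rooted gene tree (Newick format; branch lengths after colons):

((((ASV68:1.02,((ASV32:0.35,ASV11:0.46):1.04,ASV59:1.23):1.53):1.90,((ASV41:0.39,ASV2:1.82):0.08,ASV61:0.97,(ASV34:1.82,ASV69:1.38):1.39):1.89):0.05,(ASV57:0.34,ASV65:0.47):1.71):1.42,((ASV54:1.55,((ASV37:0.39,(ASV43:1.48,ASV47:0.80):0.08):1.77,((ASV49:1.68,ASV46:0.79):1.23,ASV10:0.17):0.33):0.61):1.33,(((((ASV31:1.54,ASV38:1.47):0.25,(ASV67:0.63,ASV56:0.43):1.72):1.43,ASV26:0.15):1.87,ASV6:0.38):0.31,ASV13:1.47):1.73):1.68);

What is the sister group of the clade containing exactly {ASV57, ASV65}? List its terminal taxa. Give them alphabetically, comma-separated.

The clade containing exactly {ASV57, ASV65} attaches to the tree at the node subtending (((ASV68,((ASV32,ASV11),ASV59)),((ASV41,ASV2),ASV61,(ASV34,ASV69))),(ASV57,ASV65)).
The other lineage descending from that same node — the sister group — is ((ASV68,((ASV32,ASV11),ASV59)),((ASV41,ASV2),ASV61,(ASV34,ASV69))); its 9 tips in alphabetical order are the answer.

ASV11, ASV2, ASV32, ASV34, ASV41, ASV59, ASV61, ASV68, ASV69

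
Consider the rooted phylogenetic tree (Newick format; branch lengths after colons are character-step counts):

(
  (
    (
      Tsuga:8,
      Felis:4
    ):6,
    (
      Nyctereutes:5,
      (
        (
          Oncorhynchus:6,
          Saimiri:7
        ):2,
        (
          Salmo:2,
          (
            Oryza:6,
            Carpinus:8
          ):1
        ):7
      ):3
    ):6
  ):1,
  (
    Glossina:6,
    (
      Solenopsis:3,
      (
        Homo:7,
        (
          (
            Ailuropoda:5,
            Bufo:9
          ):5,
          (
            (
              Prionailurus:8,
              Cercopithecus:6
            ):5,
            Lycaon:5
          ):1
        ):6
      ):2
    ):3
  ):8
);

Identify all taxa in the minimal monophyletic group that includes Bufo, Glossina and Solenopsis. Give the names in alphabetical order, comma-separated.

Ailuropoda, Bufo, Cercopithecus, Glossina, Homo, Lycaon, Prionailurus, Solenopsis

Tracing Bufo: it sits inside (Ailuropoda,Bufo).
Tracing Glossina: it sits inside (Glossina,(Solenopsis,(Homo,((Ailuropoda,Bufo),((Prionailurus,Cercopithecus),Lycaon))))).
Tracing Solenopsis: it sits inside (Solenopsis,(Homo,((Ailuropoda,Bufo),((Prionailurus,Cercopithecus),Lycaon)))).
The smallest clade enclosing all 3 is (Glossina,(Solenopsis,(Homo,((Ailuropoda,Bufo),((Prionailurus,Cercopithecus),Lycaon))))); the answer is its 8 terminal taxa in alphabetical order.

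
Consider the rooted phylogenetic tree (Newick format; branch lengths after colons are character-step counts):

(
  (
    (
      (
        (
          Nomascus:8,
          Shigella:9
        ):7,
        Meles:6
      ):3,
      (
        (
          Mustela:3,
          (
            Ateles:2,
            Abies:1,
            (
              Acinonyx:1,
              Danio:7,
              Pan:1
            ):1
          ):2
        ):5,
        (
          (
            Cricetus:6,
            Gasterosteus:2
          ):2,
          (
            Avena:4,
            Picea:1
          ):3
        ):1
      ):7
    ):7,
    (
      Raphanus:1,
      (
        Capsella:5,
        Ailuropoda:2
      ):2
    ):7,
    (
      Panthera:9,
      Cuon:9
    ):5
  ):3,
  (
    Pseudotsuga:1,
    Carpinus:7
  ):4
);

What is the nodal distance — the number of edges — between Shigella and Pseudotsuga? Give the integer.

The MRCA of Shigella and Pseudotsuga is the root of the tree.
From Shigella up to that node: 5 branches. From Pseudotsuga up to the same node: 2 branches. Total: 5 + 2 = 7.

7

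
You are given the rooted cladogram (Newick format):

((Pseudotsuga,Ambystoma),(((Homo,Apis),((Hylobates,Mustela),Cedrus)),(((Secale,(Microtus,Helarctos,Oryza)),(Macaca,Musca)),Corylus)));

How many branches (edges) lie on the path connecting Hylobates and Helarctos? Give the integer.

The MRCA of Hylobates and Helarctos is the node subtending (((Homo,Apis),((Hylobates,Mustela),Cedrus)),(((Secale,(Microtus,Helarctos,Oryza)),(Macaca,Musca)),Corylus)).
From Hylobates up to that node: 4 branches. From Helarctos up to the same node: 5 branches. Total: 4 + 5 = 9.

9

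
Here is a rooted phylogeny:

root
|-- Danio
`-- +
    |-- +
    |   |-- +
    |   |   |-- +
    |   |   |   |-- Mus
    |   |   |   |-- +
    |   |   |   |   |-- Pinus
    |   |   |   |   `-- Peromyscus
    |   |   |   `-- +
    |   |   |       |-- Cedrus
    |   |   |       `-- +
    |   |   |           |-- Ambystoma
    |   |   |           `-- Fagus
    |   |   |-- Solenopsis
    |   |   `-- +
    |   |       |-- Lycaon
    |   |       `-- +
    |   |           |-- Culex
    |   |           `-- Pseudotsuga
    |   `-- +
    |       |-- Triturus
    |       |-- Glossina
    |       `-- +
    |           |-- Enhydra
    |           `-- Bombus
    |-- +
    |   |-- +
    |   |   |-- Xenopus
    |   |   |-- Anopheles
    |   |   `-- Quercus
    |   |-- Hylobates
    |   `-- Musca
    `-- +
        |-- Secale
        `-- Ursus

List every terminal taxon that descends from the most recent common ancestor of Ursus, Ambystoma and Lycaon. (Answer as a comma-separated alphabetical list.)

Ambystoma, Anopheles, Bombus, Cedrus, Culex, Enhydra, Fagus, Glossina, Hylobates, Lycaon, Mus, Musca, Peromyscus, Pinus, Pseudotsuga, Quercus, Secale, Solenopsis, Triturus, Ursus, Xenopus

Tracing Ursus: it sits inside (Secale,Ursus).
Tracing Ambystoma: it sits inside (Ambystoma,Fagus).
Tracing Lycaon: it sits inside (Lycaon,(Culex,Pseudotsuga)).
The smallest clade enclosing all 3 is ((((Mus,(Pinus,Peromyscus),(Cedrus,(Ambystoma,Fagus))),Solenopsis,(Lycaon,(Culex,Pseudotsuga))),(Triturus,Glossina,(Enhydra,Bombus))),((Xenopus,Anopheles,Quercus),Hylobates,Musca),(Secale,Ursus)); the answer is its 21 terminal taxa in alphabetical order.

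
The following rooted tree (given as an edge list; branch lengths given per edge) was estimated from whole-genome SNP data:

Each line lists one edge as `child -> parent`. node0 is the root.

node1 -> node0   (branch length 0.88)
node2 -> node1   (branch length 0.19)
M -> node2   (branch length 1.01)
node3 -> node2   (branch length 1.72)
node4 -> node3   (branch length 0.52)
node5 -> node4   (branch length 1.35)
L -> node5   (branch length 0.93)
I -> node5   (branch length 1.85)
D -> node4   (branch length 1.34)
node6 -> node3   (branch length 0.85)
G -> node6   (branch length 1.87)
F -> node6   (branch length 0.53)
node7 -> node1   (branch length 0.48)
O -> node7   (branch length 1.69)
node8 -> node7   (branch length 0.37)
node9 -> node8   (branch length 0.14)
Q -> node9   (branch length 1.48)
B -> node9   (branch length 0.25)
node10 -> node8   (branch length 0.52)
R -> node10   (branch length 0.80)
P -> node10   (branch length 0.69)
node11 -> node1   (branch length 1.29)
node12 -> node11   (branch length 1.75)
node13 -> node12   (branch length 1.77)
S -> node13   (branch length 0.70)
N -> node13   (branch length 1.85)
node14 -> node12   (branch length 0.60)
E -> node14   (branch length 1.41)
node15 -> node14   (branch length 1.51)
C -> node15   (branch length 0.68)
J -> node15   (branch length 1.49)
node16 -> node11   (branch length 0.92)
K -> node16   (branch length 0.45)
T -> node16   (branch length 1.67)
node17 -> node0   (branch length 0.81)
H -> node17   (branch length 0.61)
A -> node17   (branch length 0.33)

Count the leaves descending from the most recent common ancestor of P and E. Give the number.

The MRCA of P and E is the node subtending ((M,(((L,I),D),(G,F))),(O,((Q,B),(R,P))),(((S,N),(E,(C,J))),(K,T))).
That clade contains 18 terminal taxa: B, C, D, E, F, G, I, J, K, L, M, N, O, P, Q, R, S, T.

18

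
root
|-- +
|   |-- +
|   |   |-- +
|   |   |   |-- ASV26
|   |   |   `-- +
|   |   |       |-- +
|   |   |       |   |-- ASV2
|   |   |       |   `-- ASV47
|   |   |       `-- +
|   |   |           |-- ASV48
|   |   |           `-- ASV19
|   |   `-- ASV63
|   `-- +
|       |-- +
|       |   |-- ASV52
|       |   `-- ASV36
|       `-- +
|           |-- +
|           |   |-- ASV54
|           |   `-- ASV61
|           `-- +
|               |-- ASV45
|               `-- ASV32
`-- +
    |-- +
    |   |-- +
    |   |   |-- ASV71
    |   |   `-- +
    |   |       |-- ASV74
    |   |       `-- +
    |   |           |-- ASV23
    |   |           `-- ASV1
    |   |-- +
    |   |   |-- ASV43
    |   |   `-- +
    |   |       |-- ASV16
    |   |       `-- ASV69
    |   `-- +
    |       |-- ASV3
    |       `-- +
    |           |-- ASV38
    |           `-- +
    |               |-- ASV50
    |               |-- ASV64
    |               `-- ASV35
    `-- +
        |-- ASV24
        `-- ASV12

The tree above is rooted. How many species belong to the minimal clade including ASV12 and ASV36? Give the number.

26

The MRCA of ASV12 and ASV36 is the root, so the clade is the entire tree.
That clade contains 26 terminal taxa: ASV1, ASV12, ASV16, ASV19, ASV2, ASV23, ASV24, ASV26, ASV3, ASV32, ASV35, ASV36, ASV38, ASV43, ASV45, ASV47, ASV48, ASV50, ASV52, ASV54, ASV61, ASV63, ASV64, ASV69, ASV71, ASV74.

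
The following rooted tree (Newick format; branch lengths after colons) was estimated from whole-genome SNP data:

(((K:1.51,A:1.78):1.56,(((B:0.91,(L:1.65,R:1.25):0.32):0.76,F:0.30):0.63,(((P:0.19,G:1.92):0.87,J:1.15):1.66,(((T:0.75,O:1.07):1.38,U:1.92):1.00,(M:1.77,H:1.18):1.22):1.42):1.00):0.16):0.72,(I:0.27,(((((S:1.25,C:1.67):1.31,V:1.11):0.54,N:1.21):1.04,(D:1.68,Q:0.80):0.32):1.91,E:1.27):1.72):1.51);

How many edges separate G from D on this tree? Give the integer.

The MRCA of G and D is the root of the tree.
From G up to that node: 6 branches. From D up to the same node: 5 branches. Total: 6 + 5 = 11.

11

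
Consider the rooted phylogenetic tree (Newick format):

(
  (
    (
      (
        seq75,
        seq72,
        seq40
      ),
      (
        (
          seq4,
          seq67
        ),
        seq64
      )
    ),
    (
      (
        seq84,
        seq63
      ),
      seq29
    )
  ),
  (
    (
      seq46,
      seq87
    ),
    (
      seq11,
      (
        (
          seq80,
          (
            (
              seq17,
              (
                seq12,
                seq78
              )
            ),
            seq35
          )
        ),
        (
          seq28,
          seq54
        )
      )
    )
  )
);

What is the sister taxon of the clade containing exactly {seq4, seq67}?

The clade containing exactly {seq4, seq67} attaches to the tree at the node subtending ((seq4,seq67),seq64).
The other lineage descending from that same node — the sister group — is the single tip seq64.

seq64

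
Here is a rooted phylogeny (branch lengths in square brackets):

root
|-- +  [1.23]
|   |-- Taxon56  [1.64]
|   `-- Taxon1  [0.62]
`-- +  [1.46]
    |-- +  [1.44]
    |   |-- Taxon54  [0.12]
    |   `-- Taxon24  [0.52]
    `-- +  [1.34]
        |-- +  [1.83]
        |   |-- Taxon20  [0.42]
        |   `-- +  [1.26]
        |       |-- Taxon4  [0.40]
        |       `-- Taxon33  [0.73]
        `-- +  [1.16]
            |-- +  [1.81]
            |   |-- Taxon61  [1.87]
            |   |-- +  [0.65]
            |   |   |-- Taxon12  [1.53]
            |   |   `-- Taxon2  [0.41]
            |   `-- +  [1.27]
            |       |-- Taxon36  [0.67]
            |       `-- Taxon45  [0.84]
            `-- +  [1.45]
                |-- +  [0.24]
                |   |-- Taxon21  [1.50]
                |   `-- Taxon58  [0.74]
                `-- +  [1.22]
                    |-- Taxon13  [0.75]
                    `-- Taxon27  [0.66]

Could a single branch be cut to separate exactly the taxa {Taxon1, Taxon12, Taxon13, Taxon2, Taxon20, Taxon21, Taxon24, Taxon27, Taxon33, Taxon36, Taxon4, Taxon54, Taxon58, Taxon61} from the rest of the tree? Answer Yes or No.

No

The MRCA of the listed taxa is the root, so the smallest clade containing them is the whole tree.
That clade also contains Taxon45, Taxon56, which are not in the proposed group, so the group is not monophyletic.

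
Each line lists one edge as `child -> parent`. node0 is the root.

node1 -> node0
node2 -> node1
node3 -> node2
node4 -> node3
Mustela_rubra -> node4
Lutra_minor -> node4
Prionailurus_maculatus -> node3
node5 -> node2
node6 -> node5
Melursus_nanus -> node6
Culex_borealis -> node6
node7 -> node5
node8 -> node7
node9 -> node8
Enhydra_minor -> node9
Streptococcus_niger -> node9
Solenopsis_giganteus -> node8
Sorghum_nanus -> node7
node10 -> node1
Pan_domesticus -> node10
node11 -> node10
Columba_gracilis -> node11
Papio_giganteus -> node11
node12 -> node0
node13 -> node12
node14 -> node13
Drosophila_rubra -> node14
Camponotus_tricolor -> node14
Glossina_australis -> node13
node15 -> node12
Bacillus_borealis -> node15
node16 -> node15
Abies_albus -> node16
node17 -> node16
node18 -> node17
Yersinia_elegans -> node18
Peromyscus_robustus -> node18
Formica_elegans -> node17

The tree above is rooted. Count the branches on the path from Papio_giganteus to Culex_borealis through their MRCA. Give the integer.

7

The MRCA of Papio_giganteus and Culex_borealis is the node subtending ((((Mustela_rubra,Lutra_minor),Prionailurus_maculatus),((Melursus_nanus,Culex_borealis),(((Enhydra_minor,Streptococcus_niger),Solenopsis_giganteus),Sorghum_nanus))),(Pan_domesticus,(Columba_gracilis,Papio_giganteus))).
From Papio_giganteus up to that node: 3 branches. From Culex_borealis up to the same node: 4 branches. Total: 3 + 4 = 7.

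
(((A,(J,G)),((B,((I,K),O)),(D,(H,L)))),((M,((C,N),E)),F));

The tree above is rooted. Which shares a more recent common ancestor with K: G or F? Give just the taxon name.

G

The MRCA of K and G subtends ((A,(J,G)),((B,((I,K),O)),(D,(H,L)))) (10 taxa).
The MRCA of K and F is the root, subtending the entire tree (15 taxa).
The first is nested inside the second, so K shares a more recent common ancestor with G.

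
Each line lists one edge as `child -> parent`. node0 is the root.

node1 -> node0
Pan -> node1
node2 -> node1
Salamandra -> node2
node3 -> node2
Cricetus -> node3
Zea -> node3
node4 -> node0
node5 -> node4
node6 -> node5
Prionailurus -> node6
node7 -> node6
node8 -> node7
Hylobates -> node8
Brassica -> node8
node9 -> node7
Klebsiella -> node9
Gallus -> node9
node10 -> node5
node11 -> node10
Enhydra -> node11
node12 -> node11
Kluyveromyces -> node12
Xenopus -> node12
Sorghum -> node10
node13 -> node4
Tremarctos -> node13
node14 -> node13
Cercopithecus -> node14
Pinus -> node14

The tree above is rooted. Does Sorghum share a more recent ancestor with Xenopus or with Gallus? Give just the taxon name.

Xenopus

The MRCA of Sorghum and Xenopus subtends ((Enhydra,(Kluyveromyces,Xenopus)),Sorghum) (4 taxa).
The MRCA of Sorghum and Gallus subtends ((Prionailurus,((Hylobates,Brassica),(Klebsiella,Gallus))),((Enhydra,(Kluyveromyces,Xenopus)),Sorghum)) (9 taxa).
The first is nested inside the second, so Sorghum shares a more recent common ancestor with Xenopus.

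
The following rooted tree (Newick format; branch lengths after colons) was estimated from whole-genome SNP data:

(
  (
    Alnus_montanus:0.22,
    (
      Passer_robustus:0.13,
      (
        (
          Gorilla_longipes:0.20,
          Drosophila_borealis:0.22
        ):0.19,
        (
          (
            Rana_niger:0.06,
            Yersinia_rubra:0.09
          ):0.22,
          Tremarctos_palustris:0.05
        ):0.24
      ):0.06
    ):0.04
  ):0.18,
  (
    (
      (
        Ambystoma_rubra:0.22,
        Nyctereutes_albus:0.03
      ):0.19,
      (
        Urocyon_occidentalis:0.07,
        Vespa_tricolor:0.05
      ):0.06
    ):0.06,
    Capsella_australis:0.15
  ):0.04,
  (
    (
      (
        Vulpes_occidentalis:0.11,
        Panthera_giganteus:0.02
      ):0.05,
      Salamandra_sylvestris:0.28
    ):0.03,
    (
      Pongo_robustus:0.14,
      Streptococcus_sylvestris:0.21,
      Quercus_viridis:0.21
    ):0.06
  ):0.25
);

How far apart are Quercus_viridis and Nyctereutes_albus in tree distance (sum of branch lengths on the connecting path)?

The path runs Quercus_viridis → … → MRCA → … → Nyctereutes_albus; the MRCA is the root of the tree.
Branch lengths along that path: 0.21 + 0.06 + 0.25 + 0.04 + 0.06 + 0.19 + 0.03 = 0.84.

0.84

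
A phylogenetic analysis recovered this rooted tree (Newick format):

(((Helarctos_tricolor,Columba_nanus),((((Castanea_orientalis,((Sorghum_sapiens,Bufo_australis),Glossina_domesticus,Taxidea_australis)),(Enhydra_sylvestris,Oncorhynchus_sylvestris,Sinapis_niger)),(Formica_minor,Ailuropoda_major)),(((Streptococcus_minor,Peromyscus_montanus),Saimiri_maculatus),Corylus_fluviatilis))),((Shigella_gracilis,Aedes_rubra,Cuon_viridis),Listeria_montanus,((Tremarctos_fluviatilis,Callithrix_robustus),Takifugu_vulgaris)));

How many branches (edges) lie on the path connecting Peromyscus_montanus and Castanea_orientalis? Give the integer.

8

The MRCA of Peromyscus_montanus and Castanea_orientalis is the node subtending ((((Castanea_orientalis,((Sorghum_sapiens,Bufo_australis),Glossina_domesticus,Taxidea_australis)),(Enhydra_sylvestris,Oncorhynchus_sylvestris,Sinapis_niger)),(Formica_minor,Ailuropoda_major)),(((Streptococcus_minor,Peromyscus_montanus),Saimiri_maculatus),Corylus_fluviatilis)).
From Peromyscus_montanus up to that node: 4 branches. From Castanea_orientalis up to the same node: 4 branches. Total: 4 + 4 = 8.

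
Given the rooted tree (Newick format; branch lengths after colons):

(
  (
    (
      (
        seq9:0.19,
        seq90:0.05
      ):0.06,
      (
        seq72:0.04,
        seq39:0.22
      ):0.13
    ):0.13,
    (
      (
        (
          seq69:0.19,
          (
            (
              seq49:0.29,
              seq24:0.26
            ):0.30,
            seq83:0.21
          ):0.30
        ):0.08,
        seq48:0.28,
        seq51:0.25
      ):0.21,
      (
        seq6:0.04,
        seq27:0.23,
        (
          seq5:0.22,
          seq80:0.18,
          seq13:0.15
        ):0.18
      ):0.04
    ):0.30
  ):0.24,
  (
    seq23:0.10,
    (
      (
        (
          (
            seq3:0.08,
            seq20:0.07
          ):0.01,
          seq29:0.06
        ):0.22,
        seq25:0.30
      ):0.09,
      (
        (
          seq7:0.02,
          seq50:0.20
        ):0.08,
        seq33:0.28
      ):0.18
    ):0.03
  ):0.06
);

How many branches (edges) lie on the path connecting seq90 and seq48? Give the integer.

6

The MRCA of seq90 and seq48 is the node subtending (((seq9,seq90),(seq72,seq39)),(((seq69,((seq49,seq24),seq83)),seq48,seq51),(seq6,seq27,(seq5,seq80,seq13)))).
From seq90 up to that node: 3 branches. From seq48 up to the same node: 3 branches. Total: 3 + 3 = 6.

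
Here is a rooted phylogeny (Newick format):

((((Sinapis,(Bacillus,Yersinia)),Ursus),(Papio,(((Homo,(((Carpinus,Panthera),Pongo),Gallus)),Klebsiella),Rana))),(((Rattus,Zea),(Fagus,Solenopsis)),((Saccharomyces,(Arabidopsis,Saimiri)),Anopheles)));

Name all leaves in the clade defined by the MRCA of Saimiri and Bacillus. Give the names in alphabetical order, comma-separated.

Tracing Saimiri: it sits inside (Arabidopsis,Saimiri).
Tracing Bacillus: it sits inside (Bacillus,Yersinia).
The smallest clade enclosing both is the whole tree (their MRCA is the root), so the answer is all 20 tips in alphabetical order.

Anopheles, Arabidopsis, Bacillus, Carpinus, Fagus, Gallus, Homo, Klebsiella, Panthera, Papio, Pongo, Rana, Rattus, Saccharomyces, Saimiri, Sinapis, Solenopsis, Ursus, Yersinia, Zea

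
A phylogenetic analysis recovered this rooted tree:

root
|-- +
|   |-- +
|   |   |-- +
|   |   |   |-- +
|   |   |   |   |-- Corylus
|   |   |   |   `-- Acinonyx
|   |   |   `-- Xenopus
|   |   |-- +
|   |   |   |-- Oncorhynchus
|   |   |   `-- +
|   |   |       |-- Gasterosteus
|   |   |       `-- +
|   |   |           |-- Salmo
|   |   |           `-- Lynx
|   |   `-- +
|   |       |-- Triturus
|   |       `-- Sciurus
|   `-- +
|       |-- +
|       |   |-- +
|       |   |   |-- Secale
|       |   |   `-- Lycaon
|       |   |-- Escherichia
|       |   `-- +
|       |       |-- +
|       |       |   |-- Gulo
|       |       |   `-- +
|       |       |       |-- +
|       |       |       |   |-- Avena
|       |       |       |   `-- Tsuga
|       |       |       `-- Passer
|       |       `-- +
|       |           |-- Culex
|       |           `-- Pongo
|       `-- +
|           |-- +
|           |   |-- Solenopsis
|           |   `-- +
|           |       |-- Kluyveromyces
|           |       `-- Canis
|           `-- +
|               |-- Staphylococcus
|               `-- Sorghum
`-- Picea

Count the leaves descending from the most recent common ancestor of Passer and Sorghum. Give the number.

14

The MRCA of Passer and Sorghum is the node subtending (((Secale,Lycaon),Escherichia,((Gulo,((Avena,Tsuga),Passer)),(Culex,Pongo))),((Solenopsis,(Kluyveromyces,Canis)),(Staphylococcus,Sorghum))).
That clade contains 14 terminal taxa: Avena, Canis, Culex, Escherichia, Gulo, Kluyveromyces, Lycaon, Passer, Pongo, Secale, Solenopsis, Sorghum, Staphylococcus, Tsuga.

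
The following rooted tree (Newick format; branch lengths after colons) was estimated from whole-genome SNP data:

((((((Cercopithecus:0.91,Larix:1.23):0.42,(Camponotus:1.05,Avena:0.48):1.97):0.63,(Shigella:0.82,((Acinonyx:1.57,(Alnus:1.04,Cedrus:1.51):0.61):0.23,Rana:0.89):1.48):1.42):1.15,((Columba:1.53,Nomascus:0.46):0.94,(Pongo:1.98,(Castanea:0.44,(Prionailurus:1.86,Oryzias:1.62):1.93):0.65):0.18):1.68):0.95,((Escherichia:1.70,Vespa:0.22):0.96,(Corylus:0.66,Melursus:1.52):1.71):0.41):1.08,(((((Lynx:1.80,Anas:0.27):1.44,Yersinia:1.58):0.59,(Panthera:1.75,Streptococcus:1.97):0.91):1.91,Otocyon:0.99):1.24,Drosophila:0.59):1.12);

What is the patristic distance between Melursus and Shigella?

7.98

The path runs Melursus → … → MRCA → … → Shigella; the MRCA is the node subtending (((((Cercopithecus,Larix),(Camponotus,Avena)),(Shigella,((Acinonyx,(Alnus,Cedrus)),Rana))),((Columba,Nomascus),(Pongo,(Castanea,(Prionailurus,Oryzias))))),((Escherichia,Vespa),(Corylus,Melursus))).
Branch lengths along that path: 1.52 + 1.71 + 0.41 + 0.95 + 1.15 + 1.42 + 0.82 = 7.98.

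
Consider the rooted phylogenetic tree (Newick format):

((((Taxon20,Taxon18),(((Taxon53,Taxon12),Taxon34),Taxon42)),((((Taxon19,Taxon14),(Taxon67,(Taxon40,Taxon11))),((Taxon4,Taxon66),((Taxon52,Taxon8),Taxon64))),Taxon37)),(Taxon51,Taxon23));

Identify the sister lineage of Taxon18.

Taxon20

Taxon18 attaches to the tree at the node subtending (Taxon20,Taxon18).
The other lineage descending from that same node — the sister group — is the single tip Taxon20.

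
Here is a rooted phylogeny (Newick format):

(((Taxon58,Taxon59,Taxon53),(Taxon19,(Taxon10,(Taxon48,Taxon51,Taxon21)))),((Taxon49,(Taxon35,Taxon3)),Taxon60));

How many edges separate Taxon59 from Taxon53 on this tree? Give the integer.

The MRCA of Taxon59 and Taxon53 is the node subtending (Taxon58,Taxon59,Taxon53).
From Taxon59 up to that node: 1 branch. From Taxon53 up to the same node: 1 branch. Total: 1 + 1 = 2.

2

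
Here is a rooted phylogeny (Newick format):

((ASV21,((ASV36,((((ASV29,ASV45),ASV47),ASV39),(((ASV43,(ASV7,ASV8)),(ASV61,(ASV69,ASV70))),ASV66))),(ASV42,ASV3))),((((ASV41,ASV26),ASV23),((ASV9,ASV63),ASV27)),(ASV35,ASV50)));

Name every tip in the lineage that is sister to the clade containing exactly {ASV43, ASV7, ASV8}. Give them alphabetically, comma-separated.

The clade containing exactly {ASV43, ASV7, ASV8} attaches to the tree at the node subtending ((ASV43,(ASV7,ASV8)),(ASV61,(ASV69,ASV70))).
The other lineage descending from that same node — the sister group — is (ASV61,(ASV69,ASV70)); its 3 tips in alphabetical order are the answer.

ASV61, ASV69, ASV70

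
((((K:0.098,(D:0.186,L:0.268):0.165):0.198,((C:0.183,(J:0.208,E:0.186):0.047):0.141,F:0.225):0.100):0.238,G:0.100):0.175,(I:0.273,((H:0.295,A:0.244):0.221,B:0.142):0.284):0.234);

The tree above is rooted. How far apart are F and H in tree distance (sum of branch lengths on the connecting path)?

The path runs F → … → MRCA → … → H; the MRCA is the root of the tree.
Branch lengths along that path: 0.225 + 0.100 + 0.238 + 0.175 + 0.234 + 0.284 + 0.221 + 0.295 = 1.772.

1.772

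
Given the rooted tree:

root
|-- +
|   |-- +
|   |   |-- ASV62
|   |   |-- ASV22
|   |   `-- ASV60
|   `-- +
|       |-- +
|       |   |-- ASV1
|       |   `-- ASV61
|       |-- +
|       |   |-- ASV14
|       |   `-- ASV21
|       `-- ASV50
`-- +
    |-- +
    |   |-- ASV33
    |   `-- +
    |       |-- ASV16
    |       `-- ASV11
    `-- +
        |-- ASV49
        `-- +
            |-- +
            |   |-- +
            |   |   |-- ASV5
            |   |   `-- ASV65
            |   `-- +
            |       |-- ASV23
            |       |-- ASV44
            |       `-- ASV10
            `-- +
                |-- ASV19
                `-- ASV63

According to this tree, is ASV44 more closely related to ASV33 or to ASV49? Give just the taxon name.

ASV49

The MRCA of ASV44 and ASV49 subtends (ASV49,(((ASV5,ASV65),(ASV23,ASV44,ASV10)),(ASV19,ASV63))) (8 taxa).
The MRCA of ASV44 and ASV33 subtends ((ASV33,(ASV16,ASV11)),(ASV49,(((ASV5,ASV65),(ASV23,ASV44,ASV10)),(ASV19,ASV63)))) (11 taxa).
The first is nested inside the second, so ASV44 shares a more recent common ancestor with ASV49.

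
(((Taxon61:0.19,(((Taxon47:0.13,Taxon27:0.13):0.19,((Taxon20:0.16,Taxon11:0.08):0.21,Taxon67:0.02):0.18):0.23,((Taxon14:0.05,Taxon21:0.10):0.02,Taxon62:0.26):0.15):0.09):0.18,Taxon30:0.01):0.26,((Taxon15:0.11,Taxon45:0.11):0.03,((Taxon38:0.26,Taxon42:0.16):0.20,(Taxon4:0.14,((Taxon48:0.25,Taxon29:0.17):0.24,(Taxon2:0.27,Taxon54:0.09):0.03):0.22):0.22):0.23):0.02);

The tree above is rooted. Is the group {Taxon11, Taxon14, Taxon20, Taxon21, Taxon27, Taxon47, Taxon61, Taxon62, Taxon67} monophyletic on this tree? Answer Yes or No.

The most recent common ancestor of these taxa subtends (Taxon61,(((Taxon47,Taxon27),((Taxon20,Taxon11),Taxon67)),((Taxon14,Taxon21),Taxon62))).
That clade has exactly 9 tips — every listed taxon and nothing else — so the group is monophyletic.

Yes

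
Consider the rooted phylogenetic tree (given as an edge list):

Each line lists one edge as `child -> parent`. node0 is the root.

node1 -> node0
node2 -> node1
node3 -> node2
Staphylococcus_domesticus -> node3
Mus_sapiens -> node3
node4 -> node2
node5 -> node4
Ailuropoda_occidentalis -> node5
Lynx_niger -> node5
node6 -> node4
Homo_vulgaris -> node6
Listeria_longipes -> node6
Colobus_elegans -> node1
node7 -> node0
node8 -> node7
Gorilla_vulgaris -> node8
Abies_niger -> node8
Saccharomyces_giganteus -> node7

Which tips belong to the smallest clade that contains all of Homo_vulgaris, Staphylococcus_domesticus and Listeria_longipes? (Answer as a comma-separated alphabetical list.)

Ailuropoda_occidentalis, Homo_vulgaris, Listeria_longipes, Lynx_niger, Mus_sapiens, Staphylococcus_domesticus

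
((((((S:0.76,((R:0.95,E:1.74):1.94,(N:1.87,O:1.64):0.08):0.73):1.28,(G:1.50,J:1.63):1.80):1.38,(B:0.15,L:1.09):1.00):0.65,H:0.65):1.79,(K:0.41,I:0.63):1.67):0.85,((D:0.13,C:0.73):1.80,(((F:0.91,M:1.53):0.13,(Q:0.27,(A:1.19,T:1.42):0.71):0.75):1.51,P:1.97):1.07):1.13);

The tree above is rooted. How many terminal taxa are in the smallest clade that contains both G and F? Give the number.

20

The MRCA of G and F is the root, so the clade is the entire tree.
That clade contains 20 terminal taxa: A, B, C, D, E, F, G, H, I, J, K, L, M, N, O, P, Q, R, S, T.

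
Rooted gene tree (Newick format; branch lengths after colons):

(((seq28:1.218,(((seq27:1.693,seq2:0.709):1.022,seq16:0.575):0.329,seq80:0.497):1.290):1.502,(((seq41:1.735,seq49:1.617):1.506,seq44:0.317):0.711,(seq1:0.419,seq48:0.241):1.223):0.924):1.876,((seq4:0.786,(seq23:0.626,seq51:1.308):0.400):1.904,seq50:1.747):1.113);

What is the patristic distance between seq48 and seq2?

The path runs seq48 → … → MRCA → … → seq2; the MRCA is the node subtending ((seq28,(((seq27,seq2),seq16),seq80)),(((seq41,seq49),seq44),(seq1,seq48))).
Branch lengths along that path: 0.241 + 1.223 + 0.924 + 1.502 + 1.290 + 0.329 + 1.022 + 0.709 = 7.240.

7.240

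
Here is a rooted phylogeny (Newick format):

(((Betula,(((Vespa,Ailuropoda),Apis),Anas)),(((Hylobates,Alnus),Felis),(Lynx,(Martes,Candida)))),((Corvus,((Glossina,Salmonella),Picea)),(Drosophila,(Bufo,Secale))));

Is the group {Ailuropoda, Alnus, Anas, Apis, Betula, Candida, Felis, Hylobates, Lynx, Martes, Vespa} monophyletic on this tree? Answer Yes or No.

Yes

The most recent common ancestor of these taxa subtends ((Betula,(((Vespa,Ailuropoda),Apis),Anas)),(((Hylobates,Alnus),Felis),(Lynx,(Martes,Candida)))).
That clade has exactly 11 tips — every listed taxon and nothing else — so the group is monophyletic.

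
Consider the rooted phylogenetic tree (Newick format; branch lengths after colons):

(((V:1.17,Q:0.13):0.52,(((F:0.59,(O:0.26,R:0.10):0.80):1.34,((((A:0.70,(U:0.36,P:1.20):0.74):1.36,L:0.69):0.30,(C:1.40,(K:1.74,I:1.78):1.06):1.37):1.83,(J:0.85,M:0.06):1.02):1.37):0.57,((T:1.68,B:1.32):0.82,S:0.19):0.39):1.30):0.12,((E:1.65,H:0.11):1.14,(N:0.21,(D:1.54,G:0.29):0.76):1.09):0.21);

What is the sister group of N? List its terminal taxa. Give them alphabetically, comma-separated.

N attaches to the tree at the node subtending (N,(D,G)).
The other lineage descending from that same node — the sister group — is (D,G); its 2 tips in alphabetical order are the answer.

D, G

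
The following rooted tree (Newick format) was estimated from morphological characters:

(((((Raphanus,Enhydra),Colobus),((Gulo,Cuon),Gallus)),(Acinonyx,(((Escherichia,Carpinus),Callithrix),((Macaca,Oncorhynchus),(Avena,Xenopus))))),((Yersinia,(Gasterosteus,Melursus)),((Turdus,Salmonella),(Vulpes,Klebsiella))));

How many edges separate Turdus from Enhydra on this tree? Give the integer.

9

The MRCA of Turdus and Enhydra is the root of the tree.
From Turdus up to that node: 4 branches. From Enhydra up to the same node: 5 branches. Total: 4 + 5 = 9.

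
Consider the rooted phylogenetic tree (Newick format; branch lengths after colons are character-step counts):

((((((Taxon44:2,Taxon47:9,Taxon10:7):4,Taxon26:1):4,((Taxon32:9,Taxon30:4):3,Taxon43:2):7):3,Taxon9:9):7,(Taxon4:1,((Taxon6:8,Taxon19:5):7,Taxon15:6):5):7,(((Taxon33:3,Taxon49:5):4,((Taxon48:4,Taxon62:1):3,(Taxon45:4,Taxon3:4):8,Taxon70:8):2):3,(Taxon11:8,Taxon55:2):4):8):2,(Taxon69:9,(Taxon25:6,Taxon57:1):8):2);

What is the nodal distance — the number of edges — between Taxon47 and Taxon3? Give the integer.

10

The MRCA of Taxon47 and Taxon3 is the node subtending (((((Taxon44,Taxon47,Taxon10),Taxon26),((Taxon32,Taxon30),Taxon43)),Taxon9),(Taxon4,((Taxon6,Taxon19),Taxon15)),(((Taxon33,Taxon49),((Taxon48,Taxon62),(Taxon45,Taxon3),Taxon70)),(Taxon11,Taxon55))).
From Taxon47 up to that node: 5 branches. From Taxon3 up to the same node: 5 branches. Total: 5 + 5 = 10.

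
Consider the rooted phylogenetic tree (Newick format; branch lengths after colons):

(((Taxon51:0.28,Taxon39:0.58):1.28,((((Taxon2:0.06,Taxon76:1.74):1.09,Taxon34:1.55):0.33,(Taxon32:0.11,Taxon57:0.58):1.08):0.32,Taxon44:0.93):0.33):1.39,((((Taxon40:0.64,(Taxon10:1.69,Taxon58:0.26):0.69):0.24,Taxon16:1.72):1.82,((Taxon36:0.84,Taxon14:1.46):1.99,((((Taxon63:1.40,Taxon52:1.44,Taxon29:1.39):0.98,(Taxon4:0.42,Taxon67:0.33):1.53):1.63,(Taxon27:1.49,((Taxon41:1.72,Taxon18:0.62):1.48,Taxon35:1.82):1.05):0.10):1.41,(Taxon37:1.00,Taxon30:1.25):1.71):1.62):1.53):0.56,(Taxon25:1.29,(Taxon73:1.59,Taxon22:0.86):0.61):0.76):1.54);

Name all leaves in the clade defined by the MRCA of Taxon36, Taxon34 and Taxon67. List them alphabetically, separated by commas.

Taxon10, Taxon14, Taxon16, Taxon18, Taxon2, Taxon22, Taxon25, Taxon27, Taxon29, Taxon30, Taxon32, Taxon34, Taxon35, Taxon36, Taxon37, Taxon39, Taxon4, Taxon40, Taxon41, Taxon44, Taxon51, Taxon52, Taxon57, Taxon58, Taxon63, Taxon67, Taxon73, Taxon76

Tracing Taxon36: it sits inside (Taxon36,Taxon14).
Tracing Taxon34: it sits inside ((Taxon2,Taxon76),Taxon34).
Tracing Taxon67: it sits inside (Taxon4,Taxon67).
The smallest clade enclosing all 3 is the whole tree (their MRCA is the root), so the answer is all 28 tips in alphabetical order.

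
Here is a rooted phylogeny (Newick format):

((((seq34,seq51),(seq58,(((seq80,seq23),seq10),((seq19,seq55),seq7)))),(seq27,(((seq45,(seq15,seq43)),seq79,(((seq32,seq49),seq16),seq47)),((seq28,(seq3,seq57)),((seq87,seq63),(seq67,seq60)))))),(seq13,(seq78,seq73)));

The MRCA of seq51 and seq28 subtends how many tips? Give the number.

The MRCA of seq51 and seq28 is the node subtending (((seq34,seq51),(seq58,(((seq80,seq23),seq10),((seq19,seq55),seq7)))),(seq27,(((seq45,(seq15,seq43)),seq79,(((seq32,seq49),seq16),seq47)),((seq28,(seq3,seq57)),((seq87,seq63),(seq67,seq60)))))).
That clade contains 25 terminal taxa: seq10, seq15, seq16, seq19, seq23, seq27, seq28, seq3, seq32, seq34, seq43, seq45, seq47, seq49, seq51, seq55, seq57, seq58, seq60, seq63, seq67, seq7, seq79, seq80, seq87.

25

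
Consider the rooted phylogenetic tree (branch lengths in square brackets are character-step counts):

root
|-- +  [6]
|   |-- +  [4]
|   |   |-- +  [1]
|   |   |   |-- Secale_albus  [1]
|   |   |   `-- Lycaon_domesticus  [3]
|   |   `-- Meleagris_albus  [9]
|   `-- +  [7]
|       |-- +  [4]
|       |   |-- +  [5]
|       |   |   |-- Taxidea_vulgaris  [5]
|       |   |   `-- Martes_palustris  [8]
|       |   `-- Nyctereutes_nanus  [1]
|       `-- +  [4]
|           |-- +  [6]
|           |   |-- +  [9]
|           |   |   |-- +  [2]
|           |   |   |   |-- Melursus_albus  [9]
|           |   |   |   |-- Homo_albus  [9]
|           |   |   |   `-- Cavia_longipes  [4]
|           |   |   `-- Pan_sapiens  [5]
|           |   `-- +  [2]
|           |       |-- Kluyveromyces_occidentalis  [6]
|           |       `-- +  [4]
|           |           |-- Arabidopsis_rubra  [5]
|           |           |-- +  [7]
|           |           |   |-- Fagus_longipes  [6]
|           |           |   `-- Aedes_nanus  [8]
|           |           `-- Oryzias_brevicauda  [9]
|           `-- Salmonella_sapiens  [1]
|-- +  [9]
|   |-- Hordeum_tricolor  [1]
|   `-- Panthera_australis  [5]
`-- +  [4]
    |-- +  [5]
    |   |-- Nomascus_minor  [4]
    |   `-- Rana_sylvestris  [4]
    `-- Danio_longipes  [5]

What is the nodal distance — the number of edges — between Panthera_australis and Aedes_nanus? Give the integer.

The MRCA of Panthera_australis and Aedes_nanus is the root of the tree.
From Panthera_australis up to that node: 2 branches. From Aedes_nanus up to the same node: 8 branches. Total: 2 + 8 = 10.

10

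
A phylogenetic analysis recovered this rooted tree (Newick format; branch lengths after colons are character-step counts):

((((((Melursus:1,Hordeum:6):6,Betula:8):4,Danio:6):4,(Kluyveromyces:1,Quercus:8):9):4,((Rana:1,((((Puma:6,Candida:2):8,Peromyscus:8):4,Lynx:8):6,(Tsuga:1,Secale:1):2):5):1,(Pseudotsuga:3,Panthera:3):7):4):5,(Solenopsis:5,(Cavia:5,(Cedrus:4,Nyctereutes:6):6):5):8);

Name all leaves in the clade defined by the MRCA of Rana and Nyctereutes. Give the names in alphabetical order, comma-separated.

Tracing Rana: it sits inside (Rana,((((Puma,Candida),Peromyscus),Lynx),(Tsuga,Secale))).
Tracing Nyctereutes: it sits inside (Cedrus,Nyctereutes).
The smallest clade enclosing both is the whole tree (their MRCA is the root), so the answer is all 19 tips in alphabetical order.

Betula, Candida, Cavia, Cedrus, Danio, Hordeum, Kluyveromyces, Lynx, Melursus, Nyctereutes, Panthera, Peromyscus, Pseudotsuga, Puma, Quercus, Rana, Secale, Solenopsis, Tsuga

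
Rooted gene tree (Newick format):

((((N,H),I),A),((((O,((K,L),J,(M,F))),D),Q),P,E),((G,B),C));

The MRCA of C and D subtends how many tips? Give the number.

17

The MRCA of C and D is the root, so the clade is the entire tree.
That clade contains 17 terminal taxa: A, B, C, D, E, F, G, H, I, J, K, L, M, N, O, P, Q.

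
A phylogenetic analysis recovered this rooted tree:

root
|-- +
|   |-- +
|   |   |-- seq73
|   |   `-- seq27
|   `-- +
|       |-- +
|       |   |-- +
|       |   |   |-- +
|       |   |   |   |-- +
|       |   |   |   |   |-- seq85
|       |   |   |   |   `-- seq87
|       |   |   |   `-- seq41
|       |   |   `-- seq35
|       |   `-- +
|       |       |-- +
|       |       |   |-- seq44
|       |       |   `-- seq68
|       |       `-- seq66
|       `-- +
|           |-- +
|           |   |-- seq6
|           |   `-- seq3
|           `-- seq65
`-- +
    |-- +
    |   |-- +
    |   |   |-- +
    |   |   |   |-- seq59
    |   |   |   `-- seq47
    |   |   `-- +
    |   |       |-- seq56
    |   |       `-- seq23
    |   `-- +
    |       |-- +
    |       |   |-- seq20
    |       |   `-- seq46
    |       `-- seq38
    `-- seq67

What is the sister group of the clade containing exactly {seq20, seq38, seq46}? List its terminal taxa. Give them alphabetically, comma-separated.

seq23, seq47, seq56, seq59

The clade containing exactly {seq20, seq38, seq46} attaches to the tree at the node subtending (((seq59,seq47),(seq56,seq23)),((seq20,seq46),seq38)).
The other lineage descending from that same node — the sister group — is ((seq59,seq47),(seq56,seq23)); its 4 tips in alphabetical order are the answer.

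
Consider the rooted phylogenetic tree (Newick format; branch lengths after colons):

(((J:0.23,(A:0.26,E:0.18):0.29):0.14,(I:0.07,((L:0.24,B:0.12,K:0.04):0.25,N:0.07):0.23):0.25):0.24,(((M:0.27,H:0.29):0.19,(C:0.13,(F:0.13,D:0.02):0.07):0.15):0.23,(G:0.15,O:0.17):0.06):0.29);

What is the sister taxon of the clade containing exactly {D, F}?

The clade containing exactly {D, F} attaches to the tree at the node subtending (C,(F,D)).
The other lineage descending from that same node — the sister group — is the single tip C.

C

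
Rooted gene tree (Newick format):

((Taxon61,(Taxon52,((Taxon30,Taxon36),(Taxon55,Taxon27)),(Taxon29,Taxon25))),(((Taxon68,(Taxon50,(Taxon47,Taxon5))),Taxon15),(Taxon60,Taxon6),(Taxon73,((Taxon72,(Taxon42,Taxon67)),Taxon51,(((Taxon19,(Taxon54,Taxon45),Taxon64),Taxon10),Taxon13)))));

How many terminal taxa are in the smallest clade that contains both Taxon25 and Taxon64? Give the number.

The MRCA of Taxon25 and Taxon64 is the root, so the clade is the entire tree.
That clade contains 26 terminal taxa: Taxon10, Taxon13, Taxon15, Taxon19, Taxon25, Taxon27, Taxon29, Taxon30, Taxon36, Taxon42, Taxon45, Taxon47, Taxon5, Taxon50, Taxon51, Taxon52, Taxon54, Taxon55, Taxon6, Taxon60, Taxon61, Taxon64, Taxon67, Taxon68, Taxon72, Taxon73.

26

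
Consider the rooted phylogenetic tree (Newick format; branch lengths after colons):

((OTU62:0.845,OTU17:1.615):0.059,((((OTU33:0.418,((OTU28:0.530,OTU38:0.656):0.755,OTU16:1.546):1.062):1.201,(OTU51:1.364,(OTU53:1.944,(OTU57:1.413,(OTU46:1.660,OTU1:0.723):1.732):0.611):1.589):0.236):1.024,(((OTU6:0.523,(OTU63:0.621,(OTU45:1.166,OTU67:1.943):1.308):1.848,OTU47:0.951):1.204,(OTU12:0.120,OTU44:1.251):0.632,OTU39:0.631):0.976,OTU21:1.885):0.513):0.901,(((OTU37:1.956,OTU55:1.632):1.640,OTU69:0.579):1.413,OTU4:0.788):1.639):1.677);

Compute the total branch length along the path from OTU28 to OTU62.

8.054

The path runs OTU28 → … → MRCA → … → OTU62; the MRCA is the root of the tree.
Branch lengths along that path: 0.530 + 0.755 + 1.062 + 1.201 + 1.024 + 0.901 + 1.677 + 0.059 + 0.845 = 8.054.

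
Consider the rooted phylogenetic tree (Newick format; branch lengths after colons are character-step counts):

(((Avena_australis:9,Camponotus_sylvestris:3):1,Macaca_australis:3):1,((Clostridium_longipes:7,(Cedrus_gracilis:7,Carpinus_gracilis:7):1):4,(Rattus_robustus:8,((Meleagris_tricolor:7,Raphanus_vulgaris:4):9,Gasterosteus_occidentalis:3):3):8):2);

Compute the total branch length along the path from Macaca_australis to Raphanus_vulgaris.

30

The path runs Macaca_australis → … → MRCA → … → Raphanus_vulgaris; the MRCA is the root of the tree.
Branch lengths along that path: 3 + 1 + 2 + 8 + 3 + 9 + 4 = 30.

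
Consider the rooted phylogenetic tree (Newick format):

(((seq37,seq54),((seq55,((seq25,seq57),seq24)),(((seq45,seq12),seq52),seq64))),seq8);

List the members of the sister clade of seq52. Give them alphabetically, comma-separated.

seq12, seq45

seq52 attaches to the tree at the node subtending ((seq45,seq12),seq52).
The other lineage descending from that same node — the sister group — is (seq45,seq12); its 2 tips in alphabetical order are the answer.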